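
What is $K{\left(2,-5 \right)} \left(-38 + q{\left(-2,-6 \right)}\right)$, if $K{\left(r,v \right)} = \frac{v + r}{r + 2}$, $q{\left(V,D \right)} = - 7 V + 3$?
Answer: $\frac{63}{4} \approx 15.75$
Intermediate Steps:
$q{\left(V,D \right)} = 3 - 7 V$
$K{\left(r,v \right)} = \frac{r + v}{2 + r}$
$K{\left(2,-5 \right)} \left(-38 + q{\left(-2,-6 \right)}\right) = \frac{2 - 5}{2 + 2} \left(-38 + \left(3 - -14\right)\right) = \frac{1}{4} \left(-3\right) \left(-38 + \left(3 + 14\right)\right) = \frac{1}{4} \left(-3\right) \left(-38 + 17\right) = \left(- \frac{3}{4}\right) \left(-21\right) = \frac{63}{4}$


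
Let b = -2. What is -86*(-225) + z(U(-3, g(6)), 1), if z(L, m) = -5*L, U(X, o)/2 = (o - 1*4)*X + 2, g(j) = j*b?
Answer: 18850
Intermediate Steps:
g(j) = -2*j (g(j) = j*(-2) = -2*j)
U(X, o) = 4 + 2*X*(-4 + o) (U(X, o) = 2*((o - 1*4)*X + 2) = 2*((o - 4)*X + 2) = 2*((-4 + o)*X + 2) = 2*(X*(-4 + o) + 2) = 2*(2 + X*(-4 + o)) = 4 + 2*X*(-4 + o))
-86*(-225) + z(U(-3, g(6)), 1) = -86*(-225) - 5*(4 - 8*(-3) + 2*(-3)*(-2*6)) = 19350 - 5*(4 + 24 + 2*(-3)*(-12)) = 19350 - 5*(4 + 24 + 72) = 19350 - 5*100 = 19350 - 500 = 18850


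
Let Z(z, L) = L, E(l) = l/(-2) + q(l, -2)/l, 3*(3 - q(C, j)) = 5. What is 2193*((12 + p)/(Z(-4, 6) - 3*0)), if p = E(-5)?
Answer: 312137/60 ≈ 5202.3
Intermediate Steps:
q(C, j) = 4/3 (q(C, j) = 3 - ⅓*5 = 3 - 5/3 = 4/3)
E(l) = -l/2 + 4/(3*l) (E(l) = l/(-2) + 4/(3*l) = l*(-½) + 4/(3*l) = -l/2 + 4/(3*l))
p = 67/30 (p = -½*(-5) + (4/3)/(-5) = 5/2 + (4/3)*(-⅕) = 5/2 - 4/15 = 67/30 ≈ 2.2333)
2193*((12 + p)/(Z(-4, 6) - 3*0)) = 2193*((12 + 67/30)/(6 - 3*0)) = 2193*(427/(30*(6 + 0))) = 2193*((427/30)/6) = 2193*((427/30)*(⅙)) = 2193*(427/180) = 312137/60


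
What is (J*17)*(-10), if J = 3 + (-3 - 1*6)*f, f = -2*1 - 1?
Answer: -5100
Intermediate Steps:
f = -3 (f = -2 - 1 = -3)
J = 30 (J = 3 + (-3 - 1*6)*(-3) = 3 + (-3 - 6)*(-3) = 3 - 9*(-3) = 3 + 27 = 30)
(J*17)*(-10) = (30*17)*(-10) = 510*(-10) = -5100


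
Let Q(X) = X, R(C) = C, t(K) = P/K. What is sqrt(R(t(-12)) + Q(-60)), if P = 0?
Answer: 2*I*sqrt(15) ≈ 7.746*I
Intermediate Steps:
t(K) = 0 (t(K) = 0/K = 0)
sqrt(R(t(-12)) + Q(-60)) = sqrt(0 - 60) = sqrt(-60) = 2*I*sqrt(15)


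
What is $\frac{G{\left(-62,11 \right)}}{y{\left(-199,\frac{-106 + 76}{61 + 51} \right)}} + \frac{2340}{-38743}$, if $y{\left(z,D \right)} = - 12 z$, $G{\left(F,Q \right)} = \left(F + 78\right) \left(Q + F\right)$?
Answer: $- \frac{3100184}{7709857} \approx -0.40211$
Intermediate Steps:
$G{\left(F,Q \right)} = \left(78 + F\right) \left(F + Q\right)$
$\frac{G{\left(-62,11 \right)}}{y{\left(-199,\frac{-106 + 76}{61 + 51} \right)}} + \frac{2340}{-38743} = \frac{\left(-62\right)^{2} + 78 \left(-62\right) + 78 \cdot 11 - 682}{\left(-12\right) \left(-199\right)} + \frac{2340}{-38743} = \frac{3844 - 4836 + 858 - 682}{2388} + 2340 \left(- \frac{1}{38743}\right) = \left(-816\right) \frac{1}{2388} - \frac{2340}{38743} = - \frac{68}{199} - \frac{2340}{38743} = - \frac{3100184}{7709857}$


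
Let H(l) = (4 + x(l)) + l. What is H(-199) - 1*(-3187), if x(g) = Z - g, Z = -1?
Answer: 3190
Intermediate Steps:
x(g) = -1 - g
H(l) = 3 (H(l) = (4 + (-1 - l)) + l = (3 - l) + l = 3)
H(-199) - 1*(-3187) = 3 - 1*(-3187) = 3 + 3187 = 3190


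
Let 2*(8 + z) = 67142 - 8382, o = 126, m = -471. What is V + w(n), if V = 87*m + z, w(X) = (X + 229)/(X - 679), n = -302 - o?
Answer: -12846536/1107 ≈ -11605.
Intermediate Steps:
z = 29372 (z = -8 + (67142 - 8382)/2 = -8 + (1/2)*58760 = -8 + 29380 = 29372)
n = -428 (n = -302 - 1*126 = -302 - 126 = -428)
w(X) = (229 + X)/(-679 + X)
V = -11605 (V = 87*(-471) + 29372 = -40977 + 29372 = -11605)
V + w(n) = -11605 + (229 - 428)/(-679 - 428) = -11605 - 199/(-1107) = -11605 - 1/1107*(-199) = -11605 + 199/1107 = -12846536/1107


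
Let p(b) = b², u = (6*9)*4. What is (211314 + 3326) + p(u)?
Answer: 261296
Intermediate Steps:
u = 216 (u = 54*4 = 216)
(211314 + 3326) + p(u) = (211314 + 3326) + 216² = 214640 + 46656 = 261296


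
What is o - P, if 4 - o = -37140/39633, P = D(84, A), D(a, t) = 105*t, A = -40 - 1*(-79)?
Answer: -54033821/13211 ≈ -4090.1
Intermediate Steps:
A = 39 (A = -40 + 79 = 39)
P = 4095 (P = 105*39 = 4095)
o = 65224/13211 (o = 4 - (-37140)/39633 = 4 - 1*(-12380/13211) = 4 + 12380/13211 = 65224/13211 ≈ 4.9371)
o - P = 65224/13211 - 1*4095 = 65224/13211 - 4095 = -54033821/13211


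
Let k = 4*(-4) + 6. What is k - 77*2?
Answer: -164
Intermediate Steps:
k = -10 (k = -16 + 6 = -10)
k - 77*2 = -10 - 77*2 = -10 - 154 = -164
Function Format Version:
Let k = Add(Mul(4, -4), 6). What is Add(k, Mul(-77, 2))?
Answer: -164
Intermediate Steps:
k = -10 (k = Add(-16, 6) = -10)
Add(k, Mul(-77, 2)) = Add(-10, Mul(-77, 2)) = Add(-10, -154) = -164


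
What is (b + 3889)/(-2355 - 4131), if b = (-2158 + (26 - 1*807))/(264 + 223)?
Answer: -945502/1579341 ≈ -0.59867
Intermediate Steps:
b = -2939/487 (b = (-2158 + (26 - 807))/487 = (-2158 - 781)*(1/487) = -2939*1/487 = -2939/487 ≈ -6.0349)
(b + 3889)/(-2355 - 4131) = (-2939/487 + 3889)/(-2355 - 4131) = (1891004/487)/(-6486) = (1891004/487)*(-1/6486) = -945502/1579341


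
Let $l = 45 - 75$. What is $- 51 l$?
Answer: $1530$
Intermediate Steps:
$l = -30$ ($l = 45 - 75 = -30$)
$- 51 l = \left(-51\right) \left(-30\right) = 1530$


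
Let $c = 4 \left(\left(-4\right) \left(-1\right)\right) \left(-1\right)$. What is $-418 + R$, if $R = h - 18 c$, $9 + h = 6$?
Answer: $-133$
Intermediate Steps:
$h = -3$ ($h = -9 + 6 = -3$)
$c = -16$ ($c = 4 \cdot 4 \left(-1\right) = 16 \left(-1\right) = -16$)
$R = 285$ ($R = -3 - -288 = -3 + 288 = 285$)
$-418 + R = -418 + 285 = -133$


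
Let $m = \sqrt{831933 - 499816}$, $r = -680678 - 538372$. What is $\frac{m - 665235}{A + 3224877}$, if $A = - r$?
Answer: $- \frac{221745}{1481309} + \frac{\sqrt{332117}}{4443927} \approx -0.14957$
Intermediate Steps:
$r = -1219050$ ($r = -680678 - 538372 = -1219050$)
$m = \sqrt{332117} \approx 576.3$
$A = 1219050$ ($A = \left(-1\right) \left(-1219050\right) = 1219050$)
$\frac{m - 665235}{A + 3224877} = \frac{\sqrt{332117} - 665235}{1219050 + 3224877} = \frac{-665235 + \sqrt{332117}}{4443927} = \left(-665235 + \sqrt{332117}\right) \frac{1}{4443927} = - \frac{221745}{1481309} + \frac{\sqrt{332117}}{4443927}$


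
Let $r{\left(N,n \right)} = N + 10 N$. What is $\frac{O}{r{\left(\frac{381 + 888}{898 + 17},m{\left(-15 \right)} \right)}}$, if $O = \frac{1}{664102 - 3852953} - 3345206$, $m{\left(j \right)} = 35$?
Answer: $- \frac{361505096331515}{1648635967} \approx -2.1928 \cdot 10^{5}$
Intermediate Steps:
$r{\left(N,n \right)} = 11 N$
$O = - \frac{10667363498307}{3188851}$ ($O = \frac{1}{-3188851} - 3345206 = - \frac{1}{3188851} - 3345206 = - \frac{10667363498307}{3188851} \approx -3.3452 \cdot 10^{6}$)
$\frac{O}{r{\left(\frac{381 + 888}{898 + 17},m{\left(-15 \right)} \right)}} = - \frac{10667363498307}{3188851 \cdot 11 \frac{381 + 888}{898 + 17}} = - \frac{10667363498307}{3188851 \cdot 11 \cdot \frac{1269}{915}} = - \frac{10667363498307}{3188851 \cdot 11 \cdot 1269 \cdot \frac{1}{915}} = - \frac{10667363498307}{3188851 \cdot 11 \cdot \frac{423}{305}} = - \frac{10667363498307}{3188851 \cdot \frac{4653}{305}} = \left(- \frac{10667363498307}{3188851}\right) \frac{305}{4653} = - \frac{361505096331515}{1648635967}$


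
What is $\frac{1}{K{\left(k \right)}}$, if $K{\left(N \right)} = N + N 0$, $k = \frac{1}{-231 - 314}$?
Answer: $-545$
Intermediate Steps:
$k = - \frac{1}{545}$ ($k = \frac{1}{-545} = - \frac{1}{545} \approx -0.0018349$)
$K{\left(N \right)} = N$ ($K{\left(N \right)} = N + 0 = N$)
$\frac{1}{K{\left(k \right)}} = \frac{1}{- \frac{1}{545}} = -545$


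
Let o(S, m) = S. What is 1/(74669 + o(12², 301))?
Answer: 1/74813 ≈ 1.3367e-5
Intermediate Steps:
1/(74669 + o(12², 301)) = 1/(74669 + 12²) = 1/(74669 + 144) = 1/74813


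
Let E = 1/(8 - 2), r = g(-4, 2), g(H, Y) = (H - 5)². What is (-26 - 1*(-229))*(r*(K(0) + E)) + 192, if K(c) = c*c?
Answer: 5865/2 ≈ 2932.5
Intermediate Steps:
g(H, Y) = (-5 + H)²
r = 81 (r = (-5 - 4)² = (-9)² = 81)
E = ⅙ (E = 1/6 = ⅙ ≈ 0.16667)
K(c) = c²
(-26 - 1*(-229))*(r*(K(0) + E)) + 192 = (-26 - 1*(-229))*(81*(0² + ⅙)) + 192 = (-26 + 229)*(81*(0 + ⅙)) + 192 = 203*(81*(⅙)) + 192 = 203*(27/2) + 192 = 5481/2 + 192 = 5865/2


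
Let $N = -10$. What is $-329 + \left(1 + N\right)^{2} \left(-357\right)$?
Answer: $-29246$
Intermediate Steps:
$-329 + \left(1 + N\right)^{2} \left(-357\right) = -329 + \left(1 - 10\right)^{2} \left(-357\right) = -329 + \left(-9\right)^{2} \left(-357\right) = -329 + 81 \left(-357\right) = -329 - 28917 = -29246$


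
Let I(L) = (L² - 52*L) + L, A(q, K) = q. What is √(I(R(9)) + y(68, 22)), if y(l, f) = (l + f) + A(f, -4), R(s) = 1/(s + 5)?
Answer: √21239/14 ≈ 10.410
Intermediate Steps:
R(s) = 1/(5 + s)
y(l, f) = l + 2*f (y(l, f) = (l + f) + f = (f + l) + f = l + 2*f)
I(L) = L² - 51*L
√(I(R(9)) + y(68, 22)) = √((-51 + 1/(5 + 9))/(5 + 9) + (68 + 2*22)) = √((-51 + 1/14)/14 + (68 + 44)) = √((-51 + 1/14)/14 + 112) = √((1/14)*(-713/14) + 112) = √(-713/196 + 112) = √(21239/196) = √21239/14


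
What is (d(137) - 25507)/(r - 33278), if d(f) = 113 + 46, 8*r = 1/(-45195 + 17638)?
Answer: 5588118688/7336334769 ≈ 0.76170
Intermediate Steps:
r = -1/220456 (r = 1/(8*(-45195 + 17638)) = (1/8)/(-27557) = (1/8)*(-1/27557) = -1/220456 ≈ -4.5361e-6)
d(f) = 159
(d(137) - 25507)/(r - 33278) = (159 - 25507)/(-1/220456 - 33278) = -25348/(-7336334769/220456) = -25348*(-220456/7336334769) = 5588118688/7336334769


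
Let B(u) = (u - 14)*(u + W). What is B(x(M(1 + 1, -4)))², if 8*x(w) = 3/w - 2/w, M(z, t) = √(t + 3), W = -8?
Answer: 51334913/4096 + 78837*I/128 ≈ 12533.0 + 615.91*I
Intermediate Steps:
M(z, t) = √(3 + t)
x(w) = 1/(8*w) (x(w) = (3/w - 2/w)/8 = 1/(8*w))
B(u) = (-14 + u)*(-8 + u) (B(u) = (u - 14)*(u - 8) = (-14 + u)*(-8 + u))
B(x(M(1 + 1, -4)))² = (112 + (1/(8*(√(3 - 4))))² - 11/(4*(√(3 - 4))))² = (112 + (1/(8*(√(-1))))² - 11/(4*(√(-1))))² = (112 + (1/(8*I))² - 11/(4*I))² = (112 + ((-I)/8)² - 11*(-I)/4)² = (112 + (-I/8)² - (-11)*I/4)² = (112 - 1/64 + 11*I/4)² = (7167/64 + 11*I/4)²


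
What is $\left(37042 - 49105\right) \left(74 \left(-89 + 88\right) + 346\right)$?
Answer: $-3281136$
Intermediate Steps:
$\left(37042 - 49105\right) \left(74 \left(-89 + 88\right) + 346\right) = - 12063 \left(74 \left(-1\right) + 346\right) = - 12063 \left(-74 + 346\right) = \left(-12063\right) 272 = -3281136$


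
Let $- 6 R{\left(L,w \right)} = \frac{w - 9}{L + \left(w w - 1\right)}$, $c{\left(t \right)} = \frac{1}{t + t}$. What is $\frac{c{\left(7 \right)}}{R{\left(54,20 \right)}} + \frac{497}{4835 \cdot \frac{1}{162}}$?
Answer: $- \frac{371187}{372295} \approx -0.99702$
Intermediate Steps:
$c{\left(t \right)} = \frac{1}{2 t}$
$R{\left(L,w \right)} = - \frac{-9 + w}{6 \left(-1 + L + w^{2}\right)}$ ($R{\left(L,w \right)} = - \frac{\left(w - 9\right) \frac{1}{L + \left(w w - 1\right)}}{6} = - \frac{\left(-9 + w\right) \frac{1}{L + \left(w^{2} - 1\right)}}{6} = - \frac{\left(-9 + w\right) \frac{1}{L + \left(-1 + w^{2}\right)}}{6} = - \frac{\left(-9 + w\right) \frac{1}{-1 + L + w^{2}}}{6} = - \frac{\frac{1}{-1 + L + w^{2}} \left(-9 + w\right)}{6} = - \frac{-9 + w}{6 \left(-1 + L + w^{2}\right)}$)
$\frac{c{\left(7 \right)}}{R{\left(54,20 \right)}} + \frac{497}{4835 \cdot \frac{1}{162}} = \frac{\frac{1}{2} \cdot \frac{1}{7}}{\frac{1}{6} \frac{1}{-1 + 54 + 20^{2}} \left(9 - 20\right)} + \frac{497}{4835 \cdot \frac{1}{162}} = \frac{\frac{1}{2} \cdot \frac{1}{7}}{\frac{1}{6} \frac{1}{-1 + 54 + 400} \left(9 - 20\right)} + \frac{497}{4835 \cdot \frac{1}{162}} = \frac{1}{14 \cdot \frac{1}{6} \cdot \frac{1}{453} \left(-11\right)} + \frac{497}{\frac{4835}{162}} = \frac{1}{14 \cdot \frac{1}{6} \cdot \frac{1}{453} \left(-11\right)} + 497 \cdot \frac{162}{4835} = \frac{1}{14 \left(- \frac{11}{2718}\right)} + \frac{80514}{4835} = \frac{1}{14} \left(- \frac{2718}{11}\right) + \frac{80514}{4835} = - \frac{1359}{77} + \frac{80514}{4835} = - \frac{371187}{372295}$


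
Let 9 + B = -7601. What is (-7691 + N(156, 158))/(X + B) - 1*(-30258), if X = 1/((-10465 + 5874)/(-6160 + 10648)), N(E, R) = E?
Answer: 1057309568669/34941998 ≈ 30259.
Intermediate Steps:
B = -7610 (B = -9 - 7601 = -7610)
X = -4488/4591 (X = 1/(-4591/4488) = -4488/4591 ≈ -0.97756)
(-7691 + N(156, 158))/(X + B) - 1*(-30258) = (-7691 + 156)/(-4488/4591 - 7610) - 1*(-30258) = -7535/(-34941998/4591) + 30258 = -7535*(-4591/34941998) + 30258 = 34593185/34941998 + 30258 = 1057309568669/34941998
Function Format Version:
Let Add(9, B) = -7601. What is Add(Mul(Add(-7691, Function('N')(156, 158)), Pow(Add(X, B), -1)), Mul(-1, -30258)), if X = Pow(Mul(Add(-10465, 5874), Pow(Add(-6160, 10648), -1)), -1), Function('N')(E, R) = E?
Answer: Rational(1057309568669, 34941998) ≈ 30259.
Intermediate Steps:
B = -7610 (B = Add(-9, -7601) = -7610)
X = Rational(-4488, 4591) (X = Pow(Mul(-4591, Pow(4488, -1)), -1) = Pow(Mul(-4591, Rational(1, 4488)), -1) = Pow(Rational(-4591, 4488), -1) = Rational(-4488, 4591) ≈ -0.97756)
Add(Mul(Add(-7691, Function('N')(156, 158)), Pow(Add(X, B), -1)), Mul(-1, -30258)) = Add(Mul(Add(-7691, 156), Pow(Add(Rational(-4488, 4591), -7610), -1)), Mul(-1, -30258)) = Add(Mul(-7535, Pow(Rational(-34941998, 4591), -1)), 30258) = Add(Mul(-7535, Rational(-4591, 34941998)), 30258) = Add(Rational(34593185, 34941998), 30258) = Rational(1057309568669, 34941998)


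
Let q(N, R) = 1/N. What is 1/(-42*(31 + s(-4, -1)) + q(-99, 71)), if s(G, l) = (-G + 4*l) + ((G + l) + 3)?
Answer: -99/120583 ≈ -0.00082101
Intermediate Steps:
s(G, l) = 3 + 5*l (s(G, l) = (-G + 4*l) + (3 + G + l) = 3 + 5*l)
1/(-42*(31 + s(-4, -1)) + q(-99, 71)) = 1/(-42*(31 + (3 + 5*(-1))) + 1/(-99)) = 1/(-42*(31 + (3 - 5)) - 1/99) = 1/(-42*(31 - 2) - 1/99) = 1/(-42*29 - 1/99) = 1/(-1218 - 1/99) = 1/(-120583/99) = -99/120583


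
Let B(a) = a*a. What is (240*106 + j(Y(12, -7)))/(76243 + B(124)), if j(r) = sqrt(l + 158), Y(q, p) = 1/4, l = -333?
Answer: 25440/91619 + 5*I*sqrt(7)/91619 ≈ 0.27767 + 0.00014439*I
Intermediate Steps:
B(a) = a**2
Y(q, p) = 1/4
j(r) = 5*I*sqrt(7) (j(r) = sqrt(-333 + 158) = sqrt(-175) = 5*I*sqrt(7))
(240*106 + j(Y(12, -7)))/(76243 + B(124)) = (240*106 + 5*I*sqrt(7))/(76243 + 124**2) = (25440 + 5*I*sqrt(7))/(76243 + 15376) = (25440 + 5*I*sqrt(7))/91619 = (25440 + 5*I*sqrt(7))*(1/91619) = 25440/91619 + 5*I*sqrt(7)/91619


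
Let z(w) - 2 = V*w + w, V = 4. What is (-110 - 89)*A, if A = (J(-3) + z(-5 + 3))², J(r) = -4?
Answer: -28656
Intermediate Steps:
z(w) = 2 + 5*w (z(w) = 2 + (4*w + w) = 2 + 5*w)
A = 144 (A = (-4 + (2 + 5*(-5 + 3)))² = (-4 + (2 + 5*(-2)))² = (-4 + (2 - 10))² = (-4 - 8)² = (-12)² = 144)
(-110 - 89)*A = (-110 - 89)*144 = -199*144 = -28656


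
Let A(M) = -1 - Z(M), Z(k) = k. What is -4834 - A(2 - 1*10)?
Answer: -4841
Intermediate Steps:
A(M) = -1 - M
-4834 - A(2 - 1*10) = -4834 - (-1 - (2 - 1*10)) = -4834 - (-1 - (2 - 10)) = -4834 - (-1 - 1*(-8)) = -4834 - (-1 + 8) = -4834 - 1*7 = -4834 - 7 = -4841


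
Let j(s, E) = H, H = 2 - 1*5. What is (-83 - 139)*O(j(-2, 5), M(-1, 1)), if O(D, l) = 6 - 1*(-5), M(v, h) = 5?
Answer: -2442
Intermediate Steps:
H = -3 (H = 2 - 5 = -3)
j(s, E) = -3
O(D, l) = 11 (O(D, l) = 6 + 5 = 11)
(-83 - 139)*O(j(-2, 5), M(-1, 1)) = (-83 - 139)*11 = -222*11 = -2442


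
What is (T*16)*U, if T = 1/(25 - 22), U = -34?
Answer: -544/3 ≈ -181.33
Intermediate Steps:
T = ⅓ (T = 1/3 = ⅓ ≈ 0.33333)
(T*16)*U = ((⅓)*16)*(-34) = (16/3)*(-34) = -544/3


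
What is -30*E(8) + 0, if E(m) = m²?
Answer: -1920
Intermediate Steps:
-30*E(8) + 0 = -30*8² + 0 = -30*64 + 0 = -1920 + 0 = -1920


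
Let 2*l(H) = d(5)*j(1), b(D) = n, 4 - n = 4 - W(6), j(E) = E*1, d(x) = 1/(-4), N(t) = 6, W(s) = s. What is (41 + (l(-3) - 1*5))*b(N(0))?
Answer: 861/4 ≈ 215.25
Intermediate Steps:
d(x) = -¼
j(E) = E
n = 6 (n = 4 - (4 - 1*6) = 4 - (4 - 6) = 4 - 1*(-2) = 4 + 2 = 6)
b(D) = 6
l(H) = -⅛ (l(H) = (-¼*1)/2 = (½)*(-¼) = -⅛)
(41 + (l(-3) - 1*5))*b(N(0)) = (41 + (-⅛ - 1*5))*6 = (41 + (-⅛ - 5))*6 = (41 - 41/8)*6 = (287/8)*6 = 861/4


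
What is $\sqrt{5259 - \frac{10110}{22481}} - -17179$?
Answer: $17179 + \frac{\sqrt{2657646920589}}{22481} \approx 17252.0$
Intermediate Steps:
$\sqrt{5259 - \frac{10110}{22481}} - -17179 = \sqrt{5259 - \frac{10110}{22481}} + 17179 = \sqrt{\frac{118217469}{22481}} + 17179 = \frac{\sqrt{2657646920589}}{22481} + 17179 = 17179 + \frac{\sqrt{2657646920589}}{22481}$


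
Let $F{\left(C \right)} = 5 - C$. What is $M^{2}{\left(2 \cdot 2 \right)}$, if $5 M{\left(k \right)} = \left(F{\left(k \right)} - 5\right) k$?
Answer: $\frac{256}{25} \approx 10.24$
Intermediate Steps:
$M{\left(k \right)} = - \frac{k^{2}}{5}$ ($M{\left(k \right)} = \frac{\left(\left(5 - k\right) - 5\right) k}{5} = \frac{- k k}{5} = \frac{\left(-1\right) k^{2}}{5} = - \frac{k^{2}}{5}$)
$M^{2}{\left(2 \cdot 2 \right)} = \left(- \frac{\left(2 \cdot 2\right)^{2}}{5}\right)^{2} = \left(- \frac{4^{2}}{5}\right)^{2} = \left(\left(- \frac{1}{5}\right) 16\right)^{2} = \left(- \frac{16}{5}\right)^{2} = \frac{256}{25}$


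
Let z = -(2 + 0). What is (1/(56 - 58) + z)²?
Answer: 25/4 ≈ 6.2500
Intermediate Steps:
z = -2 (z = -1*2 = -2)
(1/(56 - 58) + z)² = (1/(56 - 58) - 2)² = (1/(-2) - 2)² = (-½ - 2)² = (-5/2)² = 25/4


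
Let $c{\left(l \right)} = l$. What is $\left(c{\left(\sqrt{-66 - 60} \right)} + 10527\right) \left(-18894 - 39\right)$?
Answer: $-199307691 - 56799 i \sqrt{14} \approx -1.9931 \cdot 10^{8} - 2.1252 \cdot 10^{5} i$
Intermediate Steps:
$\left(c{\left(\sqrt{-66 - 60} \right)} + 10527\right) \left(-18894 - 39\right) = \left(\sqrt{-66 - 60} + 10527\right) \left(-18894 - 39\right) = \left(\sqrt{-126} + 10527\right) \left(-18933\right) = \left(3 i \sqrt{14} + 10527\right) \left(-18933\right) = \left(10527 + 3 i \sqrt{14}\right) \left(-18933\right) = -199307691 - 56799 i \sqrt{14}$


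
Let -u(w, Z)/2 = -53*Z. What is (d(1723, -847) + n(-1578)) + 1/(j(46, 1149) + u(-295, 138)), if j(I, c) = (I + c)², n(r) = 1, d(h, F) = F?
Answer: -1220484437/1442653 ≈ -846.00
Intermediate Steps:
u(w, Z) = 106*Z (u(w, Z) = -(-106)*Z = 106*Z)
(d(1723, -847) + n(-1578)) + 1/(j(46, 1149) + u(-295, 138)) = (-847 + 1) + 1/((46 + 1149)² + 106*138) = -846 + 1/(1195² + 14628) = -846 + 1/(1428025 + 14628) = -846 + 1/1442653 = -1220484437/1442653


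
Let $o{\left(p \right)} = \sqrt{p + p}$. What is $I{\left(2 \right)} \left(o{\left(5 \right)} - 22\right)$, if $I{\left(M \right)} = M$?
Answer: $-44 + 2 \sqrt{10} \approx -37.675$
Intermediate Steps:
$o{\left(p \right)} = \sqrt{2} \sqrt{p}$ ($o{\left(p \right)} = \sqrt{2 p} = \sqrt{2} \sqrt{p}$)
$I{\left(2 \right)} \left(o{\left(5 \right)} - 22\right) = 2 \left(\sqrt{2} \sqrt{5} - 22\right) = 2 \left(\sqrt{10} - 22\right) = 2 \left(-22 + \sqrt{10}\right) = -44 + 2 \sqrt{10}$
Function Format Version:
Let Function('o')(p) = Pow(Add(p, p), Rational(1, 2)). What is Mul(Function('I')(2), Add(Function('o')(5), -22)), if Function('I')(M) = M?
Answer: Add(-44, Mul(2, Pow(10, Rational(1, 2)))) ≈ -37.675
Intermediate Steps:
Function('o')(p) = Mul(Pow(2, Rational(1, 2)), Pow(p, Rational(1, 2))) (Function('o')(p) = Pow(Mul(2, p), Rational(1, 2)) = Mul(Pow(2, Rational(1, 2)), Pow(p, Rational(1, 2))))
Mul(Function('I')(2), Add(Function('o')(5), -22)) = Mul(2, Add(Mul(Pow(2, Rational(1, 2)), Pow(5, Rational(1, 2))), -22)) = Mul(2, Add(Pow(10, Rational(1, 2)), -22)) = Mul(2, Add(-22, Pow(10, Rational(1, 2)))) = Add(-44, Mul(2, Pow(10, Rational(1, 2))))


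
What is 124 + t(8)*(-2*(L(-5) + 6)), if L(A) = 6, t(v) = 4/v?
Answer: 112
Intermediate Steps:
124 + t(8)*(-2*(L(-5) + 6)) = 124 + (4/8)*(-2*(6 + 6)) = 124 + (4*(⅛))*(-2*12) = 124 + (½)*(-24) = 124 - 12 = 112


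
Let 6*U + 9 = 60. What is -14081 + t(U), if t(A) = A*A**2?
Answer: -107735/8 ≈ -13467.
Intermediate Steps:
U = 17/2 (U = -3/2 + (1/6)*60 = -3/2 + 10 = 17/2 ≈ 8.5000)
t(A) = A**3
-14081 + t(U) = -14081 + (17/2)**3 = -14081 + 4913/8 = -107735/8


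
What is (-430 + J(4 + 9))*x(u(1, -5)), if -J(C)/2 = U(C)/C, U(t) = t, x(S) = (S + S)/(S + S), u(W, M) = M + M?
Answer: -432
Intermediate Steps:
u(W, M) = 2*M
x(S) = 1 (x(S) = (2*S)/((2*S)) = (2*S)*(1/(2*S)) = 1)
J(C) = -2 (J(C) = -2*C/C = -2*1 = -2)
(-430 + J(4 + 9))*x(u(1, -5)) = (-430 - 2)*1 = -432*1 = -432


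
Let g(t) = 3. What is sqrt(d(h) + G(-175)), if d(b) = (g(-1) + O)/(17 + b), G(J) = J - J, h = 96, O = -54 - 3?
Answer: 3*I*sqrt(678)/113 ≈ 0.69129*I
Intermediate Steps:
O = -57
G(J) = 0
d(b) = -54/(17 + b) (d(b) = (3 - 57)/(17 + b) = -54/(17 + b))
sqrt(d(h) + G(-175)) = sqrt(-54/(17 + 96) + 0) = sqrt(-54/113 + 0) = sqrt(-54/113) = 3*I*sqrt(678)/113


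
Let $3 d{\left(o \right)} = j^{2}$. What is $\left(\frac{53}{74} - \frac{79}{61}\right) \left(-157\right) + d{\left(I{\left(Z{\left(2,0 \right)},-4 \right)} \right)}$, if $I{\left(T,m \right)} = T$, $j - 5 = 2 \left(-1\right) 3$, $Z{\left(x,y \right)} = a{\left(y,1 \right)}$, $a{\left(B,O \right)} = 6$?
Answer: $\frac{1235237}{13542} \approx 91.215$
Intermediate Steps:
$Z{\left(x,y \right)} = 6$
$j = -1$ ($j = 5 + 2 \left(-1\right) 3 = 5 - 6 = -1$)
$d{\left(o \right)} = \frac{1}{3}$ ($d{\left(o \right)} = \frac{\left(-1\right)^{2}}{3} = \frac{1}{3} \cdot 1 = \frac{1}{3}$)
$\left(\frac{53}{74} - \frac{79}{61}\right) \left(-157\right) + d{\left(I{\left(Z{\left(2,0 \right)},-4 \right)} \right)} = \left(\frac{53}{74} - \frac{79}{61}\right) \left(-157\right) + \frac{1}{3} = \left(- \frac{2613}{4514}\right) \left(-157\right) + \frac{1}{3} = \frac{410241}{4514} + \frac{1}{3} = \frac{1235237}{13542}$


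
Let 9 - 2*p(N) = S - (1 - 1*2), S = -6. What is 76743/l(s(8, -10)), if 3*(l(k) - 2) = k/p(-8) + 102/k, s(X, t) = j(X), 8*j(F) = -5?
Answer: -64464120/44041 ≈ -1463.7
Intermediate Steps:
j(F) = -5/8 (j(F) = (⅛)*(-5) = -5/8)
s(X, t) = -5/8
p(N) = 7 (p(N) = 9/2 - (-6 - (1 - 1*2))/2 = 9/2 - (-6 - (1 - 2))/2 = 9/2 - (-6 - 1*(-1))/2 = 9/2 - (-6 + 1)/2 = 9/2 - ½*(-5) = 9/2 + 5/2 = 7)
l(k) = 2 + 34/k + k/21 (l(k) = 2 + (k/7 + 102/k)/3 = 2 + (102/k + k/7)/3 = 2 + (34/k + k/21) = 2 + 34/k + k/21)
76743/l(s(8, -10)) = 76743/(2 + 34/(-5/8) + (1/21)*(-5/8)) = 76743/(2 + 34*(-8/5) - 5/168) = 76743/(2 - 272/5 - 5/168) = 76743/(-44041/840) = 76743*(-840/44041) = -64464120/44041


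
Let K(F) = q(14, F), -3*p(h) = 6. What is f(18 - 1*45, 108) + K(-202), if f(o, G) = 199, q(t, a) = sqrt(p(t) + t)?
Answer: 199 + 2*sqrt(3) ≈ 202.46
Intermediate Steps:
p(h) = -2 (p(h) = -1/3*6 = -2)
q(t, a) = sqrt(-2 + t)
K(F) = 2*sqrt(3) (K(F) = sqrt(-2 + 14) = sqrt(12) = 2*sqrt(3))
f(18 - 1*45, 108) + K(-202) = 199 + 2*sqrt(3)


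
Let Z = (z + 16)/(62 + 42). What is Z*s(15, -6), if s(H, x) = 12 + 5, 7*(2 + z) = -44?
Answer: 459/364 ≈ 1.2610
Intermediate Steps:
z = -58/7 (z = -2 + (1/7)*(-44) = -2 - 44/7 = -58/7 ≈ -8.2857)
s(H, x) = 17
Z = 27/364 (Z = (-58/7 + 16)/(62 + 42) = (54/7)/104 = (54/7)*(1/104) = 27/364 ≈ 0.074176)
Z*s(15, -6) = (27/364)*17 = 459/364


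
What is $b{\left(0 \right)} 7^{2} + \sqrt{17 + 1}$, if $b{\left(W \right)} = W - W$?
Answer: $3 \sqrt{2} \approx 4.2426$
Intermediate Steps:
$b{\left(W \right)} = 0$
$b{\left(0 \right)} 7^{2} + \sqrt{17 + 1} = 0 \cdot 7^{2} + \sqrt{17 + 1} = 0 \cdot 49 + \sqrt{18} = 0 + 3 \sqrt{2} = 3 \sqrt{2}$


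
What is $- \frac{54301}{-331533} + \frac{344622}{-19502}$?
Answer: $- \frac{56597293712}{3232778283} \approx -17.507$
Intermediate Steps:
$- \frac{54301}{-331533} + \frac{344622}{-19502} = \left(-54301\right) \left(- \frac{1}{331533}\right) + 344622 \left(- \frac{1}{19502}\right) = \frac{54301}{331533} - \frac{172311}{9751} = - \frac{56597293712}{3232778283}$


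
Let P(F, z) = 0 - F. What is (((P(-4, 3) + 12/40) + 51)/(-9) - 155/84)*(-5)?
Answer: 10067/252 ≈ 39.948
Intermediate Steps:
P(F, z) = -F
(((P(-4, 3) + 12/40) + 51)/(-9) - 155/84)*(-5) = (((-1*(-4) + 12/40) + 51)/(-9) - 155/84)*(-5) = (((4 + 12*(1/40)) + 51)*(-⅑) - 155*1/84)*(-5) = (((4 + 3/10) + 51)*(-⅑) - 155/84)*(-5) = ((43/10 + 51)*(-⅑) - 155/84)*(-5) = ((553/10)*(-⅑) - 155/84)*(-5) = (-553/90 - 155/84)*(-5) = -10067/1260*(-5) = 10067/252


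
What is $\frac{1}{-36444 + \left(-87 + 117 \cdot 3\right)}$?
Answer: $- \frac{1}{36180} \approx -2.764 \cdot 10^{-5}$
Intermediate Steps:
$\frac{1}{-36444 + \left(-87 + 117 \cdot 3\right)} = \frac{1}{-36444 + \left(-87 + 351\right)} = \frac{1}{-36444 + 264} = \frac{1}{-36180} = - \frac{1}{36180}$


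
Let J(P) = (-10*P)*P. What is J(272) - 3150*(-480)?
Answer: 772160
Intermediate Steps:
J(P) = -10*P²
J(272) - 3150*(-480) = -10*272² - 3150*(-480) = -10*73984 + 1512000 = -739840 + 1512000 = 772160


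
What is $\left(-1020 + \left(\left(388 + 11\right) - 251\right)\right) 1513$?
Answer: $-1319336$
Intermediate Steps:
$\left(-1020 + \left(\left(388 + 11\right) - 251\right)\right) 1513 = \left(-1020 + \left(399 - 251\right)\right) 1513 = \left(-1020 + 148\right) 1513 = \left(-872\right) 1513 = -1319336$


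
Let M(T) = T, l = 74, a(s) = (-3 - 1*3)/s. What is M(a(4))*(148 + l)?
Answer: -333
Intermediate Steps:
a(s) = -6/s (a(s) = (-3 - 3)/s = -6/s)
M(a(4))*(148 + l) = (-6/4)*(148 + 74) = -6*1/4*222 = -3/2*222 = -333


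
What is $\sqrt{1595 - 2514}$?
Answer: $i \sqrt{919} \approx 30.315 i$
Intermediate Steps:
$\sqrt{1595 - 2514} = \sqrt{-919} = i \sqrt{919}$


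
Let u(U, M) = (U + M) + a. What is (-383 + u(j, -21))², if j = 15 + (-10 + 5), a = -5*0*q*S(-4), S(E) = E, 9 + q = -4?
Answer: 155236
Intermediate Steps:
q = -13 (q = -9 - 4 = -13)
a = 0 (a = -5*0*(-13)*(-4) = -0*(-4) = -5*0 = 0)
j = 10 (j = 15 - 5 = 10)
u(U, M) = M + U (u(U, M) = (U + M) + 0 = (M + U) + 0 = M + U)
(-383 + u(j, -21))² = (-383 + (-21 + 10))² = (-383 - 11)² = (-394)² = 155236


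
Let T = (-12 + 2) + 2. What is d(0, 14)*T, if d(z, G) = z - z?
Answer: 0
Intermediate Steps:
d(z, G) = 0
T = -8 (T = -10 + 2 = -8)
d(0, 14)*T = 0*(-8) = 0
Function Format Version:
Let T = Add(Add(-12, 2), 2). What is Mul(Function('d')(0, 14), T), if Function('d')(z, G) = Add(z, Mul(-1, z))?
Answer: 0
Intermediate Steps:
Function('d')(z, G) = 0
T = -8 (T = Add(-10, 2) = -8)
Mul(Function('d')(0, 14), T) = Mul(0, -8) = 0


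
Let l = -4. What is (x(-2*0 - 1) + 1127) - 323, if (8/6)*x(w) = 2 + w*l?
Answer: 1617/2 ≈ 808.50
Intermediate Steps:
x(w) = 3/2 - 3*w (x(w) = 3*(2 + w*(-4))/4 = 3*(2 - 4*w)/4 = 3/2 - 3*w)
(x(-2*0 - 1) + 1127) - 323 = ((3/2 - 3*(-2*0 - 1)) + 1127) - 323 = ((3/2 - 3*(0 - 1)) + 1127) - 323 = ((3/2 - 3*(-1)) + 1127) - 323 = ((3/2 + 3) + 1127) - 323 = (9/2 + 1127) - 323 = 2263/2 - 323 = 1617/2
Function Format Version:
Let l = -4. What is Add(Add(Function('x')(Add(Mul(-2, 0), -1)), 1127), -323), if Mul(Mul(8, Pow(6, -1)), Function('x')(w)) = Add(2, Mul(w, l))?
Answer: Rational(1617, 2) ≈ 808.50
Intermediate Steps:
Function('x')(w) = Add(Rational(3, 2), Mul(-3, w)) (Function('x')(w) = Mul(Rational(3, 4), Add(2, Mul(w, -4))) = Mul(Rational(3, 4), Add(2, Mul(-4, w))) = Add(Rational(3, 2), Mul(-3, w)))
Add(Add(Function('x')(Add(Mul(-2, 0), -1)), 1127), -323) = Add(Add(Add(Rational(3, 2), Mul(-3, Add(Mul(-2, 0), -1))), 1127), -323) = Add(Add(Add(Rational(3, 2), Mul(-3, Add(0, -1))), 1127), -323) = Add(Add(Add(Rational(3, 2), Mul(-3, -1)), 1127), -323) = Add(Add(Add(Rational(3, 2), 3), 1127), -323) = Add(Add(Rational(9, 2), 1127), -323) = Add(Rational(2263, 2), -323) = Rational(1617, 2)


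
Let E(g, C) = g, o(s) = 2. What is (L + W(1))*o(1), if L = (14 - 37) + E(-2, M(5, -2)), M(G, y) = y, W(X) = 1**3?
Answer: -48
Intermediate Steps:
W(X) = 1
L = -25 (L = (14 - 37) - 2 = -23 - 2 = -25)
(L + W(1))*o(1) = (-25 + 1)*2 = -24*2 = -48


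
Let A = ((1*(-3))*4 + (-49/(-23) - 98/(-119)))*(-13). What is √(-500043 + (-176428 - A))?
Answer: I*√103437541522/391 ≈ 822.55*I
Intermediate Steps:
A = 45981/391 (A = (-3*4 + (-49*(-1/23) - 98*(-1/119)))*(-13) = (-12 + (49/23 + 14/17))*(-13) = (-12 + 1155/391)*(-13) = -3537/391*(-13) = 45981/391 ≈ 117.60)
√(-500043 + (-176428 - A)) = √(-500043 + (-176428 - 1*45981/391)) = √(-500043 + (-176428 - 45981/391)) = √(-500043 - 69029329/391) = √(-264546142/391) = I*√103437541522/391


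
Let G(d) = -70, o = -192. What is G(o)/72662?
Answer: -35/36331 ≈ -0.00096336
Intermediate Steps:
G(o)/72662 = -70/72662 = -70*1/72662 = -35/36331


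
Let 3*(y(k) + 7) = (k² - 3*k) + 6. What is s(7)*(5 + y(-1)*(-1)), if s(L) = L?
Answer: 182/3 ≈ 60.667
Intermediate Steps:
y(k) = -5 - k + k²/3 (y(k) = -7 + ((k² - 3*k) + 6)/3 = -7 + (6 + k² - 3*k)/3 = -7 + (2 - k + k²/3) = -5 - k + k²/3)
s(7)*(5 + y(-1)*(-1)) = 7*(5 + (-5 - 1*(-1) + (⅓)*(-1)²)*(-1)) = 7*(5 + (-5 + 1 + (⅓)*1)*(-1)) = 7*(5 + (-5 + 1 + ⅓)*(-1)) = 7*(5 - 11/3*(-1)) = 7*(5 + 11/3) = 7*(26/3) = 182/3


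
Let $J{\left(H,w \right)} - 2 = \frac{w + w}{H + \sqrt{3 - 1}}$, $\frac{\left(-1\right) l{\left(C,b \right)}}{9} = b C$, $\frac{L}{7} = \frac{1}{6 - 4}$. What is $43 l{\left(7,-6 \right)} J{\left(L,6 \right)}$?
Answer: $\frac{4063500}{41} - \frac{780192 \sqrt{2}}{41} \approx 72199.0$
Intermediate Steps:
$L = \frac{7}{2}$ ($L = \frac{7}{6 - 4} = \frac{7}{2} \approx 3.5$)
$l{\left(C,b \right)} = - 9 C b$ ($l{\left(C,b \right)} = - 9 b C = - 9 C b$)
$J{\left(H,w \right)} = 2 + \frac{2 w}{H + \sqrt{2}}$ ($J{\left(H,w \right)} = 2 + \frac{w + w}{H + \sqrt{3 - 1}} = 2 + \frac{2 w}{H + \sqrt{2}}$)
$43 l{\left(7,-6 \right)} J{\left(L,6 \right)} = 43 \left(\left(-9\right) 7 \left(-6\right)\right) \frac{2 \left(\frac{7}{2} + 6 + \sqrt{2}\right)}{\frac{7}{2} + \sqrt{2}} = 43 \cdot 378 \frac{2 \left(\frac{19}{2} + \sqrt{2}\right)}{\frac{7}{2} + \sqrt{2}} = 16254 \frac{2 \left(\frac{19}{2} + \sqrt{2}\right)}{\frac{7}{2} + \sqrt{2}} = \frac{32508 \left(\frac{19}{2} + \sqrt{2}\right)}{\frac{7}{2} + \sqrt{2}}$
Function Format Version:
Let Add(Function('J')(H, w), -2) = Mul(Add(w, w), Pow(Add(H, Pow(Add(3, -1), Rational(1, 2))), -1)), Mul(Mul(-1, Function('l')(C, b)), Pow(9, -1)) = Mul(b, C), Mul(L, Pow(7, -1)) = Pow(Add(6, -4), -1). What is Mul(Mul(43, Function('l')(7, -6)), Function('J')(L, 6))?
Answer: Add(Rational(4063500, 41), Mul(Rational(-780192, 41), Pow(2, Rational(1, 2)))) ≈ 72199.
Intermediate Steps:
L = Rational(7, 2) (L = Mul(7, Pow(Add(6, -4), -1)) = Mul(7, Pow(2, -1)) = Mul(7, Rational(1, 2)) = Rational(7, 2) ≈ 3.5000)
Function('l')(C, b) = Mul(-9, C, b) (Function('l')(C, b) = Mul(-9, Mul(b, C)) = Mul(-9, Mul(C, b)) = Mul(-9, C, b))
Function('J')(H, w) = Add(2, Mul(2, w, Pow(Add(H, Pow(2, Rational(1, 2))), -1))) (Function('J')(H, w) = Add(2, Mul(Add(w, w), Pow(Add(H, Pow(Add(3, -1), Rational(1, 2))), -1))) = Add(2, Mul(Mul(2, w), Pow(Add(H, Pow(2, Rational(1, 2))), -1))) = Add(2, Mul(2, w, Pow(Add(H, Pow(2, Rational(1, 2))), -1))))
Mul(Mul(43, Function('l')(7, -6)), Function('J')(L, 6)) = Mul(Mul(43, Mul(-9, 7, -6)), Mul(2, Pow(Add(Rational(7, 2), Pow(2, Rational(1, 2))), -1), Add(Rational(7, 2), 6, Pow(2, Rational(1, 2))))) = Mul(Mul(43, 378), Mul(2, Pow(Add(Rational(7, 2), Pow(2, Rational(1, 2))), -1), Add(Rational(19, 2), Pow(2, Rational(1, 2))))) = Mul(16254, Mul(2, Pow(Add(Rational(7, 2), Pow(2, Rational(1, 2))), -1), Add(Rational(19, 2), Pow(2, Rational(1, 2))))) = Mul(32508, Pow(Add(Rational(7, 2), Pow(2, Rational(1, 2))), -1), Add(Rational(19, 2), Pow(2, Rational(1, 2))))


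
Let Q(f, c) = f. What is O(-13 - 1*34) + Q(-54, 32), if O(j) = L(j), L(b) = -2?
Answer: -56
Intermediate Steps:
O(j) = -2
O(-13 - 1*34) + Q(-54, 32) = -2 - 54 = -56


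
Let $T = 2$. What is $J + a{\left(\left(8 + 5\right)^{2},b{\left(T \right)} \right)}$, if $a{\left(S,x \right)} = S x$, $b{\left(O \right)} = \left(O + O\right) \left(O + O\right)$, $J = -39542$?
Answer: $-36838$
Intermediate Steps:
$b{\left(O \right)} = 4 O^{2}$ ($b{\left(O \right)} = 2 O 2 O = 4 O^{2}$)
$J + a{\left(\left(8 + 5\right)^{2},b{\left(T \right)} \right)} = -39542 + \left(8 + 5\right)^{2} \cdot 4 \cdot 2^{2} = -39542 + 13^{2} \cdot 4 \cdot 4 = -39542 + 169 \cdot 16 = -39542 + 2704 = -36838$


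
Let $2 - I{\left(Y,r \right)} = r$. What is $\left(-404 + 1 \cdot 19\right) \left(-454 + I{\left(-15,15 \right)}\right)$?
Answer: $179795$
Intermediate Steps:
$I{\left(Y,r \right)} = 2 - r$
$\left(-404 + 1 \cdot 19\right) \left(-454 + I{\left(-15,15 \right)}\right) = \left(-404 + 1 \cdot 19\right) \left(-454 + \left(2 - 15\right)\right) = \left(-404 + 19\right) \left(-454 + \left(2 - 15\right)\right) = - 385 \left(-454 - 13\right) = \left(-385\right) \left(-467\right) = 179795$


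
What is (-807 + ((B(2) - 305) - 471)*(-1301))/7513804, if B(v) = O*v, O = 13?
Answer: 974943/7513804 ≈ 0.12975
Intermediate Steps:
B(v) = 13*v
(-807 + ((B(2) - 305) - 471)*(-1301))/7513804 = (-807 + ((13*2 - 305) - 471)*(-1301))/7513804 = (-807 + ((26 - 305) - 471)*(-1301))*(1/7513804) = (-807 + (-279 - 471)*(-1301))*(1/7513804) = (-807 - 750*(-1301))*(1/7513804) = (-807 + 975750)*(1/7513804) = 974943*(1/7513804) = 974943/7513804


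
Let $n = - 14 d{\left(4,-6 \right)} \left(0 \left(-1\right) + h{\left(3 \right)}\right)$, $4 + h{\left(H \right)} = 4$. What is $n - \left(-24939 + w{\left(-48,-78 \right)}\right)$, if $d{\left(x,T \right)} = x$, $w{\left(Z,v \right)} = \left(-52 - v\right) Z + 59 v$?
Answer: $30789$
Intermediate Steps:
$w{\left(Z,v \right)} = 59 v + Z \left(-52 - v\right)$ ($w{\left(Z,v \right)} = Z \left(-52 - v\right) + 59 v = 59 v + Z \left(-52 - v\right)$)
$h{\left(H \right)} = 0$ ($h{\left(H \right)} = -4 + 4 = 0$)
$n = 0$ ($n = \left(-14\right) 4 \left(0 \left(-1\right) + 0\right) = - 56 \left(0 + 0\right) = \left(-56\right) 0 = 0$)
$n - \left(-24939 + w{\left(-48,-78 \right)}\right) = 0 - \left(-24939 - 4602 + 2496 - \left(-48\right) \left(-78\right)\right) = 0 + \left(24939 - \left(2496 - 4602 - 3744\right)\right) = 0 + \left(24939 - -5850\right) = 0 + \left(24939 + 5850\right) = 0 + 30789 = 30789$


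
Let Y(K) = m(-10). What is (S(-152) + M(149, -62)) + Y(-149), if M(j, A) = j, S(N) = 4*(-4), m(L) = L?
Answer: 123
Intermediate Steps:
S(N) = -16
Y(K) = -10
(S(-152) + M(149, -62)) + Y(-149) = (-16 + 149) - 10 = 133 - 10 = 123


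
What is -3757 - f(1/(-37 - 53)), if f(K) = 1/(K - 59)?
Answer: -19953337/5311 ≈ -3757.0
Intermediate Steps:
f(K) = 1/(-59 + K)
-3757 - f(1/(-37 - 53)) = -3757 - 1/(-59 + 1/(-37 - 53)) = -3757 - 1/(-59 + 1/(-90)) = -3757 - 1/(-59 - 1/90) = -3757 - 1/(-5311/90) = -3757 - 1*(-90/5311) = -3757 + 90/5311 = -19953337/5311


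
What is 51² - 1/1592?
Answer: 4140791/1592 ≈ 2601.0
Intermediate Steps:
51² - 1/1592 = 2601 - 1*1/1592 = 2601 - 1/1592 = 4140791/1592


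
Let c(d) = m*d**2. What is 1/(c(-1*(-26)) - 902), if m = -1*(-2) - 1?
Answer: -1/226 ≈ -0.0044248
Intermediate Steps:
m = 1 (m = 2 - 1 = 1)
c(d) = d**2 (c(d) = 1*d**2 = d**2)
1/(c(-1*(-26)) - 902) = 1/((-1*(-26))**2 - 902) = 1/(26**2 - 902) = 1/(676 - 902) = 1/(-226) = -1/226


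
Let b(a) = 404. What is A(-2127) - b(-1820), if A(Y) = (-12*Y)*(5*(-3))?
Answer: -383264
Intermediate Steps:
A(Y) = 180*Y (A(Y) = -12*Y*(-15) = 180*Y)
A(-2127) - b(-1820) = 180*(-2127) - 1*404 = -382860 - 404 = -383264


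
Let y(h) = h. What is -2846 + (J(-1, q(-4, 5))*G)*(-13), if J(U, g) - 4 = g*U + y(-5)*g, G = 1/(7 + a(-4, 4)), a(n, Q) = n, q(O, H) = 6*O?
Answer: -10462/3 ≈ -3487.3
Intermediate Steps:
G = ⅓ (G = 1/(7 - 4) = 1/3 = ⅓ ≈ 0.33333)
J(U, g) = 4 - 5*g + U*g (J(U, g) = 4 + (g*U - 5*g) = 4 + (U*g - 5*g) = 4 + (-5*g + U*g) = 4 - 5*g + U*g)
-2846 + (J(-1, q(-4, 5))*G)*(-13) = -2846 + ((4 - 30*(-4) - 6*(-4))*(⅓))*(-13) = -2846 + ((4 - 5*(-24) - 1*(-24))*(⅓))*(-13) = -2846 + ((4 + 120 + 24)*(⅓))*(-13) = -2846 + (148*(⅓))*(-13) = -2846 + (148/3)*(-13) = -2846 - 1924/3 = -10462/3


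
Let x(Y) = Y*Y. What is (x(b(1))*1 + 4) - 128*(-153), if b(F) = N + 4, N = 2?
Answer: 19624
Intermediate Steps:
b(F) = 6 (b(F) = 2 + 4 = 6)
x(Y) = Y²
(x(b(1))*1 + 4) - 128*(-153) = (6²*1 + 4) - 128*(-153) = (36*1 + 4) + 19584 = (36 + 4) + 19584 = 40 + 19584 = 19624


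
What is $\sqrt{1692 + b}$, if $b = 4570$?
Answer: $\sqrt{6262} \approx 79.133$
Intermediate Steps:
$\sqrt{1692 + b} = \sqrt{1692 + 4570} = \sqrt{6262}$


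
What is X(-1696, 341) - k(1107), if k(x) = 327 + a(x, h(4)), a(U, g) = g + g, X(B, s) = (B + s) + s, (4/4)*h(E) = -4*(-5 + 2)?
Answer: -1365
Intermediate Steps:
h(E) = 12 (h(E) = -4*(-5 + 2) = -4*(-3) = 12)
X(B, s) = B + 2*s
a(U, g) = 2*g
k(x) = 351 (k(x) = 327 + 2*12 = 327 + 24 = 351)
X(-1696, 341) - k(1107) = (-1696 + 2*341) - 1*351 = (-1696 + 682) - 351 = -1014 - 351 = -1365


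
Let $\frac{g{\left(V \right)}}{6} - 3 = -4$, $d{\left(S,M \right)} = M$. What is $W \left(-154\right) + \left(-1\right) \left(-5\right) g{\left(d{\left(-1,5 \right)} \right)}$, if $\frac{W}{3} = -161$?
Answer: $74352$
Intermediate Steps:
$W = -483$ ($W = 3 \left(-161\right) = -483$)
$g{\left(V \right)} = -6$ ($g{\left(V \right)} = 18 + 6 \left(-4\right) = 18 - 24 = -6$)
$W \left(-154\right) + \left(-1\right) \left(-5\right) g{\left(d{\left(-1,5 \right)} \right)} = \left(-483\right) \left(-154\right) + \left(-1\right) \left(-5\right) \left(-6\right) = 74382 + 5 \left(-6\right) = 74382 - 30 = 74352$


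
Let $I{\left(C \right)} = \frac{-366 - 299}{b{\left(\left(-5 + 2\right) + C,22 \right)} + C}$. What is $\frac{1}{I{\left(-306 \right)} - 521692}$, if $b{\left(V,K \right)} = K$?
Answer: $- \frac{284}{148159863} \approx -1.9168 \cdot 10^{-6}$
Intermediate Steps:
$I{\left(C \right)} = - \frac{665}{22 + C}$ ($I{\left(C \right)} = \frac{-366 - 299}{22 + C} = - \frac{665}{22 + C}$)
$\frac{1}{I{\left(-306 \right)} - 521692} = \frac{1}{- \frac{665}{22 - 306} - 521692} = \frac{1}{- \frac{665}{-284} - 521692} = \frac{1}{\left(-665\right) \left(- \frac{1}{284}\right) - 521692} = \frac{1}{\frac{665}{284} - 521692} = \frac{1}{- \frac{148159863}{284}} = - \frac{284}{148159863}$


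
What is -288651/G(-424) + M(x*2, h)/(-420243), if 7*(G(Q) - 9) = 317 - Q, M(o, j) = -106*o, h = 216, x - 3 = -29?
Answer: -283043122333/112625124 ≈ -2513.1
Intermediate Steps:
x = -26 (x = 3 - 29 = -26)
G(Q) = 380/7 - Q/7 (G(Q) = 9 + (317 - Q)/7 = 9 + (317/7 - Q/7) = 380/7 - Q/7)
-288651/G(-424) + M(x*2, h)/(-420243) = -288651/(380/7 - ⅐*(-424)) - (-2756)*2/(-420243) = -288651/(380/7 + 424/7) - 106*(-52)*(-1/420243) = -288651/804/7 + 5512*(-1/420243) = -288651*7/804 - 5512/420243 = -673519/268 - 5512/420243 = -283043122333/112625124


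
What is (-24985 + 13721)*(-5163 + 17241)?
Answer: -136046592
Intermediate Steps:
(-24985 + 13721)*(-5163 + 17241) = -11264*12078 = -136046592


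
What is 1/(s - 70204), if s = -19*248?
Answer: -1/74916 ≈ -1.3348e-5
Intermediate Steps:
s = -4712
1/(s - 70204) = 1/(-4712 - 70204) = 1/(-74916) = -1/74916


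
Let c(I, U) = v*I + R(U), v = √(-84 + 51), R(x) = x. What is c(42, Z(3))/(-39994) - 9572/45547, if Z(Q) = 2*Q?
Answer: -191547925/910803359 - 21*I*√33/19997 ≈ -0.21031 - 0.0060327*I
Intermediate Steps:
v = I*√33 (v = √(-33) = I*√33 ≈ 5.7446*I)
c(I, U) = U + I*I*√33 (c(I, U) = (I*√33)*I + U = I*I*√33 + U = U + I*I*√33)
c(42, Z(3))/(-39994) - 9572/45547 = (2*3 + I*42*√33)/(-39994) - 9572/45547 = (6 + 42*I*√33)*(-1/39994) - 9572*1/45547 = (-3/19997 - 21*I*√33/19997) - 9572/45547 = -191547925/910803359 - 21*I*√33/19997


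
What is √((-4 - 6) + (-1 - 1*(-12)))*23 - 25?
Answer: -2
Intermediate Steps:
√((-4 - 6) + (-1 - 1*(-12)))*23 - 25 = √(-10 + (-1 + 12))*23 - 25 = √(-10 + 11)*23 - 25 = √1*23 - 25 = 1*23 - 25 = 23 - 25 = -2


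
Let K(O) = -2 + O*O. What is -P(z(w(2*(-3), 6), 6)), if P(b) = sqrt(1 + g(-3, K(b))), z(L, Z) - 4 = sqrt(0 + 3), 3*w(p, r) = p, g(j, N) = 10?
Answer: -sqrt(11) ≈ -3.3166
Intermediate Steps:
K(O) = -2 + O**2
w(p, r) = p/3
z(L, Z) = 4 + sqrt(3) (z(L, Z) = 4 + sqrt(0 + 3) = 4 + sqrt(3))
P(b) = sqrt(11) (P(b) = sqrt(1 + 10) = sqrt(11))
-P(z(w(2*(-3), 6), 6)) = -sqrt(11)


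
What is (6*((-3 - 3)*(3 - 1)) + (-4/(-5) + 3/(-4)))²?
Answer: 2070721/400 ≈ 5176.8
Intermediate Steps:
(6*((-3 - 3)*(3 - 1)) + (-4/(-5) + 3/(-4)))² = (6*(-6*2) + (-4*(-⅕) + 3*(-¼)))² = (6*(-12) + (⅘ - ¾))² = (-72 + 1/20)² = (-1439/20)² = 2070721/400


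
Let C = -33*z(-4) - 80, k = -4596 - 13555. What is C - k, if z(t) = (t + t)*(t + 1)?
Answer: 17279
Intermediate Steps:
z(t) = 2*t*(1 + t) (z(t) = (2*t)*(1 + t) = 2*t*(1 + t))
k = -18151
C = -872 (C = -66*(-4)*(1 - 4) - 80 = -66*(-4)*(-3) - 80 = -33*24 - 80 = -792 - 80 = -872)
C - k = -872 - 1*(-18151) = -872 + 18151 = 17279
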